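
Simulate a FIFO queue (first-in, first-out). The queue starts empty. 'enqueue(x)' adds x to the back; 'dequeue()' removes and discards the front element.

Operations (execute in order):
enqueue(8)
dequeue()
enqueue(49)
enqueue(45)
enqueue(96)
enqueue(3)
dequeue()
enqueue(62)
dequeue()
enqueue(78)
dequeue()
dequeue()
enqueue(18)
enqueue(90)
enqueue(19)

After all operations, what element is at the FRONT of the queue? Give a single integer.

Answer: 62

Derivation:
enqueue(8): queue = [8]
dequeue(): queue = []
enqueue(49): queue = [49]
enqueue(45): queue = [49, 45]
enqueue(96): queue = [49, 45, 96]
enqueue(3): queue = [49, 45, 96, 3]
dequeue(): queue = [45, 96, 3]
enqueue(62): queue = [45, 96, 3, 62]
dequeue(): queue = [96, 3, 62]
enqueue(78): queue = [96, 3, 62, 78]
dequeue(): queue = [3, 62, 78]
dequeue(): queue = [62, 78]
enqueue(18): queue = [62, 78, 18]
enqueue(90): queue = [62, 78, 18, 90]
enqueue(19): queue = [62, 78, 18, 90, 19]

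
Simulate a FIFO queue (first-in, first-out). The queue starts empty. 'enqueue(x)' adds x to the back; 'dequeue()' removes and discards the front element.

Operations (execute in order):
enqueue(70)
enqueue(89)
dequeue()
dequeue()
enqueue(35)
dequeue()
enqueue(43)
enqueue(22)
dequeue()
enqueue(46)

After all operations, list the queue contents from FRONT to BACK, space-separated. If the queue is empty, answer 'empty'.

Answer: 22 46

Derivation:
enqueue(70): [70]
enqueue(89): [70, 89]
dequeue(): [89]
dequeue(): []
enqueue(35): [35]
dequeue(): []
enqueue(43): [43]
enqueue(22): [43, 22]
dequeue(): [22]
enqueue(46): [22, 46]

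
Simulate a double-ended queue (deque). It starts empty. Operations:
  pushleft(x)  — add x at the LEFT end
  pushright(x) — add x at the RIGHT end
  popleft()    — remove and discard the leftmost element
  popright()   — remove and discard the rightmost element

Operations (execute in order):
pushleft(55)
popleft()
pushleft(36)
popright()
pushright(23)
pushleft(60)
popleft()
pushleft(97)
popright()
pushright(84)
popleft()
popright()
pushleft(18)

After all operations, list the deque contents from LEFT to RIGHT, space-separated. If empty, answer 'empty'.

Answer: 18

Derivation:
pushleft(55): [55]
popleft(): []
pushleft(36): [36]
popright(): []
pushright(23): [23]
pushleft(60): [60, 23]
popleft(): [23]
pushleft(97): [97, 23]
popright(): [97]
pushright(84): [97, 84]
popleft(): [84]
popright(): []
pushleft(18): [18]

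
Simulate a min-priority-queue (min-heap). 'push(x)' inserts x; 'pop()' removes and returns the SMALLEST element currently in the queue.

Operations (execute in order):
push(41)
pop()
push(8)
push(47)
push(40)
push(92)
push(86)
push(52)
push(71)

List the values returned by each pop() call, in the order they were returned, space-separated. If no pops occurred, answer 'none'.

Answer: 41

Derivation:
push(41): heap contents = [41]
pop() → 41: heap contents = []
push(8): heap contents = [8]
push(47): heap contents = [8, 47]
push(40): heap contents = [8, 40, 47]
push(92): heap contents = [8, 40, 47, 92]
push(86): heap contents = [8, 40, 47, 86, 92]
push(52): heap contents = [8, 40, 47, 52, 86, 92]
push(71): heap contents = [8, 40, 47, 52, 71, 86, 92]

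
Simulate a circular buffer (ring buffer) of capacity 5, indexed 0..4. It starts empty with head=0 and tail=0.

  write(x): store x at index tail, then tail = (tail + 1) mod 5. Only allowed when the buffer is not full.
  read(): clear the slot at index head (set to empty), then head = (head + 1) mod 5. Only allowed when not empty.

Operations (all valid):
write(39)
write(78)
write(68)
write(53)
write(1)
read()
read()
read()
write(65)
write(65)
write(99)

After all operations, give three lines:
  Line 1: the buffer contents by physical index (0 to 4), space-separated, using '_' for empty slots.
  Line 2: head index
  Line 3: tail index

write(39): buf=[39 _ _ _ _], head=0, tail=1, size=1
write(78): buf=[39 78 _ _ _], head=0, tail=2, size=2
write(68): buf=[39 78 68 _ _], head=0, tail=3, size=3
write(53): buf=[39 78 68 53 _], head=0, tail=4, size=4
write(1): buf=[39 78 68 53 1], head=0, tail=0, size=5
read(): buf=[_ 78 68 53 1], head=1, tail=0, size=4
read(): buf=[_ _ 68 53 1], head=2, tail=0, size=3
read(): buf=[_ _ _ 53 1], head=3, tail=0, size=2
write(65): buf=[65 _ _ 53 1], head=3, tail=1, size=3
write(65): buf=[65 65 _ 53 1], head=3, tail=2, size=4
write(99): buf=[65 65 99 53 1], head=3, tail=3, size=5

Answer: 65 65 99 53 1
3
3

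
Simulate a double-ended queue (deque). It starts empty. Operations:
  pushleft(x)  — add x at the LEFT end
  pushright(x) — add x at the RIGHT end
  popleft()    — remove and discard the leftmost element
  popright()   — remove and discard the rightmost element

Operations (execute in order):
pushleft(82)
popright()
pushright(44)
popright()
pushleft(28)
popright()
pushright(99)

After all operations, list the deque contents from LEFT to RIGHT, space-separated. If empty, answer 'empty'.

pushleft(82): [82]
popright(): []
pushright(44): [44]
popright(): []
pushleft(28): [28]
popright(): []
pushright(99): [99]

Answer: 99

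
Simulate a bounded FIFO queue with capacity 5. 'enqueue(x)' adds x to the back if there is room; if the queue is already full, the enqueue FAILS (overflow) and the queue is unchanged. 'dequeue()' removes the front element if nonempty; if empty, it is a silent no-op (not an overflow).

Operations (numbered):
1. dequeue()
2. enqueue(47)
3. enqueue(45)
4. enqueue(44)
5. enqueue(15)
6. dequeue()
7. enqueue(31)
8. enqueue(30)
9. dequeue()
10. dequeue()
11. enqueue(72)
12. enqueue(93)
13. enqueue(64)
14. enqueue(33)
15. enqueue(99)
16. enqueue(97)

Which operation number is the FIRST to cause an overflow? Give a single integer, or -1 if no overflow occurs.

Answer: 13

Derivation:
1. dequeue(): empty, no-op, size=0
2. enqueue(47): size=1
3. enqueue(45): size=2
4. enqueue(44): size=3
5. enqueue(15): size=4
6. dequeue(): size=3
7. enqueue(31): size=4
8. enqueue(30): size=5
9. dequeue(): size=4
10. dequeue(): size=3
11. enqueue(72): size=4
12. enqueue(93): size=5
13. enqueue(64): size=5=cap → OVERFLOW (fail)
14. enqueue(33): size=5=cap → OVERFLOW (fail)
15. enqueue(99): size=5=cap → OVERFLOW (fail)
16. enqueue(97): size=5=cap → OVERFLOW (fail)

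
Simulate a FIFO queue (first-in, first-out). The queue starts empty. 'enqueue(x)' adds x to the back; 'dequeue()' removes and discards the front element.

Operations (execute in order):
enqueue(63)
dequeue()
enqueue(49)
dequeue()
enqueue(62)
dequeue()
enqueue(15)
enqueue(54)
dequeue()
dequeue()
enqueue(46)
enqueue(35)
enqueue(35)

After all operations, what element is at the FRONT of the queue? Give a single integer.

enqueue(63): queue = [63]
dequeue(): queue = []
enqueue(49): queue = [49]
dequeue(): queue = []
enqueue(62): queue = [62]
dequeue(): queue = []
enqueue(15): queue = [15]
enqueue(54): queue = [15, 54]
dequeue(): queue = [54]
dequeue(): queue = []
enqueue(46): queue = [46]
enqueue(35): queue = [46, 35]
enqueue(35): queue = [46, 35, 35]

Answer: 46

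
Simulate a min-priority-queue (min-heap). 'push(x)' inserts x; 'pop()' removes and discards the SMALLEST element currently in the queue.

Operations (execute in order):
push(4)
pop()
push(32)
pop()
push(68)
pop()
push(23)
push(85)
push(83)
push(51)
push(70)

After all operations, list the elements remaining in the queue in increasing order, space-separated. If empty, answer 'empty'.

push(4): heap contents = [4]
pop() → 4: heap contents = []
push(32): heap contents = [32]
pop() → 32: heap contents = []
push(68): heap contents = [68]
pop() → 68: heap contents = []
push(23): heap contents = [23]
push(85): heap contents = [23, 85]
push(83): heap contents = [23, 83, 85]
push(51): heap contents = [23, 51, 83, 85]
push(70): heap contents = [23, 51, 70, 83, 85]

Answer: 23 51 70 83 85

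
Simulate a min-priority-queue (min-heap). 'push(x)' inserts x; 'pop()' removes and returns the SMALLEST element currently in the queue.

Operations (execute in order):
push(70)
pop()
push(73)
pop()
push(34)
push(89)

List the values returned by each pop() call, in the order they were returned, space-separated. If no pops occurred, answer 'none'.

Answer: 70 73

Derivation:
push(70): heap contents = [70]
pop() → 70: heap contents = []
push(73): heap contents = [73]
pop() → 73: heap contents = []
push(34): heap contents = [34]
push(89): heap contents = [34, 89]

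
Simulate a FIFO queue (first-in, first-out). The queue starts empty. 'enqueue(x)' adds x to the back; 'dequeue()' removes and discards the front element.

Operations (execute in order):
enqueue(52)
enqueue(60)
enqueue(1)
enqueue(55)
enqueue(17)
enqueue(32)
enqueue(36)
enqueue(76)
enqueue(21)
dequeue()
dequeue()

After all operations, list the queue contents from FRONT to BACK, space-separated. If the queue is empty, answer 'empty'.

Answer: 1 55 17 32 36 76 21

Derivation:
enqueue(52): [52]
enqueue(60): [52, 60]
enqueue(1): [52, 60, 1]
enqueue(55): [52, 60, 1, 55]
enqueue(17): [52, 60, 1, 55, 17]
enqueue(32): [52, 60, 1, 55, 17, 32]
enqueue(36): [52, 60, 1, 55, 17, 32, 36]
enqueue(76): [52, 60, 1, 55, 17, 32, 36, 76]
enqueue(21): [52, 60, 1, 55, 17, 32, 36, 76, 21]
dequeue(): [60, 1, 55, 17, 32, 36, 76, 21]
dequeue(): [1, 55, 17, 32, 36, 76, 21]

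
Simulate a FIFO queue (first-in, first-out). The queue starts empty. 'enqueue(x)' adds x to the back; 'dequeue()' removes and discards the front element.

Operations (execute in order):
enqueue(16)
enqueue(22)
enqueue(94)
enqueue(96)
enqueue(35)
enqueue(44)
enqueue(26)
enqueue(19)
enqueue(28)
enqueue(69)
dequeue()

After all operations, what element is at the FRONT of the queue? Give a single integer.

enqueue(16): queue = [16]
enqueue(22): queue = [16, 22]
enqueue(94): queue = [16, 22, 94]
enqueue(96): queue = [16, 22, 94, 96]
enqueue(35): queue = [16, 22, 94, 96, 35]
enqueue(44): queue = [16, 22, 94, 96, 35, 44]
enqueue(26): queue = [16, 22, 94, 96, 35, 44, 26]
enqueue(19): queue = [16, 22, 94, 96, 35, 44, 26, 19]
enqueue(28): queue = [16, 22, 94, 96, 35, 44, 26, 19, 28]
enqueue(69): queue = [16, 22, 94, 96, 35, 44, 26, 19, 28, 69]
dequeue(): queue = [22, 94, 96, 35, 44, 26, 19, 28, 69]

Answer: 22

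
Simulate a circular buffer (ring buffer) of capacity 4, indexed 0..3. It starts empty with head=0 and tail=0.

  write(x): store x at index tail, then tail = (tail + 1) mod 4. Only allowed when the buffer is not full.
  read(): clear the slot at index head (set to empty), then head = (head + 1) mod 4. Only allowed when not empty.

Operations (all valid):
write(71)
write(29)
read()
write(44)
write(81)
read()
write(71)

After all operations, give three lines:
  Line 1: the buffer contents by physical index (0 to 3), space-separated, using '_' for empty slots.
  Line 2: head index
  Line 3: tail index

Answer: 71 _ 44 81
2
1

Derivation:
write(71): buf=[71 _ _ _], head=0, tail=1, size=1
write(29): buf=[71 29 _ _], head=0, tail=2, size=2
read(): buf=[_ 29 _ _], head=1, tail=2, size=1
write(44): buf=[_ 29 44 _], head=1, tail=3, size=2
write(81): buf=[_ 29 44 81], head=1, tail=0, size=3
read(): buf=[_ _ 44 81], head=2, tail=0, size=2
write(71): buf=[71 _ 44 81], head=2, tail=1, size=3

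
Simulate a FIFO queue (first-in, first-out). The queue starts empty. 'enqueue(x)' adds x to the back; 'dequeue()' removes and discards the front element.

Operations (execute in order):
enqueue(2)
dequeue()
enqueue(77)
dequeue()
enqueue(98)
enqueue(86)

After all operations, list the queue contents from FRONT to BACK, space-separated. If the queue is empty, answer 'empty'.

Answer: 98 86

Derivation:
enqueue(2): [2]
dequeue(): []
enqueue(77): [77]
dequeue(): []
enqueue(98): [98]
enqueue(86): [98, 86]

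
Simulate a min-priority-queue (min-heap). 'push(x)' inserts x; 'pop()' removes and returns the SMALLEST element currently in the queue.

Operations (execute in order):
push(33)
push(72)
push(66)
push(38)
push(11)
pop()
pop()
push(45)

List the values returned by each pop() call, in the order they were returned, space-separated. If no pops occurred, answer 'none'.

push(33): heap contents = [33]
push(72): heap contents = [33, 72]
push(66): heap contents = [33, 66, 72]
push(38): heap contents = [33, 38, 66, 72]
push(11): heap contents = [11, 33, 38, 66, 72]
pop() → 11: heap contents = [33, 38, 66, 72]
pop() → 33: heap contents = [38, 66, 72]
push(45): heap contents = [38, 45, 66, 72]

Answer: 11 33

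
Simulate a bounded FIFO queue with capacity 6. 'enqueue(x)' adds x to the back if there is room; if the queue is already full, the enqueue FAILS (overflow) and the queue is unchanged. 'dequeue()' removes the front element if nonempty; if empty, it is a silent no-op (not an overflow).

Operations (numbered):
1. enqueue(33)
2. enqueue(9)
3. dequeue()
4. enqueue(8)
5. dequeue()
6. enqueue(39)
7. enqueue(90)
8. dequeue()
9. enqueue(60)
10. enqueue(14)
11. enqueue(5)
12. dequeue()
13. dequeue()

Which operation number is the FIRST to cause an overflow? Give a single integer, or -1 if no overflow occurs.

1. enqueue(33): size=1
2. enqueue(9): size=2
3. dequeue(): size=1
4. enqueue(8): size=2
5. dequeue(): size=1
6. enqueue(39): size=2
7. enqueue(90): size=3
8. dequeue(): size=2
9. enqueue(60): size=3
10. enqueue(14): size=4
11. enqueue(5): size=5
12. dequeue(): size=4
13. dequeue(): size=3

Answer: -1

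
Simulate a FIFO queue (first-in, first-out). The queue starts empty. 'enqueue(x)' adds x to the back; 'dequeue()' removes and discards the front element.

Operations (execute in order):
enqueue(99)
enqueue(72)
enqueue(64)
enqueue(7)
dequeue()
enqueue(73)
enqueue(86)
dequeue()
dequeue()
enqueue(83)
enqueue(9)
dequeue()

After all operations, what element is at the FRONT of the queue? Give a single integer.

Answer: 73

Derivation:
enqueue(99): queue = [99]
enqueue(72): queue = [99, 72]
enqueue(64): queue = [99, 72, 64]
enqueue(7): queue = [99, 72, 64, 7]
dequeue(): queue = [72, 64, 7]
enqueue(73): queue = [72, 64, 7, 73]
enqueue(86): queue = [72, 64, 7, 73, 86]
dequeue(): queue = [64, 7, 73, 86]
dequeue(): queue = [7, 73, 86]
enqueue(83): queue = [7, 73, 86, 83]
enqueue(9): queue = [7, 73, 86, 83, 9]
dequeue(): queue = [73, 86, 83, 9]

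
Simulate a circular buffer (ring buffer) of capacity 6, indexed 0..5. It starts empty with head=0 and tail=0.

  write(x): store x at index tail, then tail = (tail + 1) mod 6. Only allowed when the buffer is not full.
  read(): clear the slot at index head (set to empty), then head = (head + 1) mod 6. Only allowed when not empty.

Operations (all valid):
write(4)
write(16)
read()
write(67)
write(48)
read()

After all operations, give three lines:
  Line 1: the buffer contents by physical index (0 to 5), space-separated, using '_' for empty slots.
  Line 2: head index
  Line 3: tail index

Answer: _ _ 67 48 _ _
2
4

Derivation:
write(4): buf=[4 _ _ _ _ _], head=0, tail=1, size=1
write(16): buf=[4 16 _ _ _ _], head=0, tail=2, size=2
read(): buf=[_ 16 _ _ _ _], head=1, tail=2, size=1
write(67): buf=[_ 16 67 _ _ _], head=1, tail=3, size=2
write(48): buf=[_ 16 67 48 _ _], head=1, tail=4, size=3
read(): buf=[_ _ 67 48 _ _], head=2, tail=4, size=2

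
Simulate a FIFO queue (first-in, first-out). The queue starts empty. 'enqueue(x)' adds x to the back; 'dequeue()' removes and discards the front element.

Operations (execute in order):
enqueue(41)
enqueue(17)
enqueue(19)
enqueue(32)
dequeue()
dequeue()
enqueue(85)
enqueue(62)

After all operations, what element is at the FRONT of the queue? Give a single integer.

enqueue(41): queue = [41]
enqueue(17): queue = [41, 17]
enqueue(19): queue = [41, 17, 19]
enqueue(32): queue = [41, 17, 19, 32]
dequeue(): queue = [17, 19, 32]
dequeue(): queue = [19, 32]
enqueue(85): queue = [19, 32, 85]
enqueue(62): queue = [19, 32, 85, 62]

Answer: 19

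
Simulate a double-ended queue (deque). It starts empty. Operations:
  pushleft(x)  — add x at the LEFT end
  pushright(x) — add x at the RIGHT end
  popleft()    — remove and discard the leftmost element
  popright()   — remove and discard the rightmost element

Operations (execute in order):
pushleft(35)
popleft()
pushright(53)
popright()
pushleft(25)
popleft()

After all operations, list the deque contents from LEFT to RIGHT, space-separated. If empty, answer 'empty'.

Answer: empty

Derivation:
pushleft(35): [35]
popleft(): []
pushright(53): [53]
popright(): []
pushleft(25): [25]
popleft(): []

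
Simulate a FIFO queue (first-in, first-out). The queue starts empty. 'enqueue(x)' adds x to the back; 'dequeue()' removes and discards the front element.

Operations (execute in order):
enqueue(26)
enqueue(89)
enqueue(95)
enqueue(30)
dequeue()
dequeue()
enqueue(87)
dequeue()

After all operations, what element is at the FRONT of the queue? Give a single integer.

Answer: 30

Derivation:
enqueue(26): queue = [26]
enqueue(89): queue = [26, 89]
enqueue(95): queue = [26, 89, 95]
enqueue(30): queue = [26, 89, 95, 30]
dequeue(): queue = [89, 95, 30]
dequeue(): queue = [95, 30]
enqueue(87): queue = [95, 30, 87]
dequeue(): queue = [30, 87]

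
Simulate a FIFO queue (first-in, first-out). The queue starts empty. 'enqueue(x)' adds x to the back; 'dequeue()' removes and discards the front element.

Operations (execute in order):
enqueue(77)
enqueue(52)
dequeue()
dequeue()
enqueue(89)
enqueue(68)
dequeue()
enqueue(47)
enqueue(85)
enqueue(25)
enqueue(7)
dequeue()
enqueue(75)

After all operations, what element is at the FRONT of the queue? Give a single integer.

enqueue(77): queue = [77]
enqueue(52): queue = [77, 52]
dequeue(): queue = [52]
dequeue(): queue = []
enqueue(89): queue = [89]
enqueue(68): queue = [89, 68]
dequeue(): queue = [68]
enqueue(47): queue = [68, 47]
enqueue(85): queue = [68, 47, 85]
enqueue(25): queue = [68, 47, 85, 25]
enqueue(7): queue = [68, 47, 85, 25, 7]
dequeue(): queue = [47, 85, 25, 7]
enqueue(75): queue = [47, 85, 25, 7, 75]

Answer: 47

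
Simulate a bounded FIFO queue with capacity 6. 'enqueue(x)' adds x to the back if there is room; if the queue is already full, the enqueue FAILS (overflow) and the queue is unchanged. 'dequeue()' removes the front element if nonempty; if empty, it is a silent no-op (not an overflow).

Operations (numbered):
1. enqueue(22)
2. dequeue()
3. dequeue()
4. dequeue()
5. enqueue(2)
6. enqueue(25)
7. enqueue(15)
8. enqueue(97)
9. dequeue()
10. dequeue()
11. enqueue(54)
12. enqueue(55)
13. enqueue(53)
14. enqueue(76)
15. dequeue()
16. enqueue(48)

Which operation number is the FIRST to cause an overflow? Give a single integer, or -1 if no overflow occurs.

1. enqueue(22): size=1
2. dequeue(): size=0
3. dequeue(): empty, no-op, size=0
4. dequeue(): empty, no-op, size=0
5. enqueue(2): size=1
6. enqueue(25): size=2
7. enqueue(15): size=3
8. enqueue(97): size=4
9. dequeue(): size=3
10. dequeue(): size=2
11. enqueue(54): size=3
12. enqueue(55): size=4
13. enqueue(53): size=5
14. enqueue(76): size=6
15. dequeue(): size=5
16. enqueue(48): size=6

Answer: -1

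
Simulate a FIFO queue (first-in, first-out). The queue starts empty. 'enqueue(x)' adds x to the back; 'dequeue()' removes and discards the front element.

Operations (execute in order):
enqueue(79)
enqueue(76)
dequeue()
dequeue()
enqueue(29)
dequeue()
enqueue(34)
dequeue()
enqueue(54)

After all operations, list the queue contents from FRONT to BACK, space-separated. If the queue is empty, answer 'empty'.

Answer: 54

Derivation:
enqueue(79): [79]
enqueue(76): [79, 76]
dequeue(): [76]
dequeue(): []
enqueue(29): [29]
dequeue(): []
enqueue(34): [34]
dequeue(): []
enqueue(54): [54]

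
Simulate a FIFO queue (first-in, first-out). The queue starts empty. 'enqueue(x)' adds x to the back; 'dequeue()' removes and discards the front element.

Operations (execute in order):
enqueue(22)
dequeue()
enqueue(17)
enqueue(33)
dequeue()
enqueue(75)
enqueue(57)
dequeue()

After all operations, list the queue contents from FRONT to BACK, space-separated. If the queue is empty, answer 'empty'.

enqueue(22): [22]
dequeue(): []
enqueue(17): [17]
enqueue(33): [17, 33]
dequeue(): [33]
enqueue(75): [33, 75]
enqueue(57): [33, 75, 57]
dequeue(): [75, 57]

Answer: 75 57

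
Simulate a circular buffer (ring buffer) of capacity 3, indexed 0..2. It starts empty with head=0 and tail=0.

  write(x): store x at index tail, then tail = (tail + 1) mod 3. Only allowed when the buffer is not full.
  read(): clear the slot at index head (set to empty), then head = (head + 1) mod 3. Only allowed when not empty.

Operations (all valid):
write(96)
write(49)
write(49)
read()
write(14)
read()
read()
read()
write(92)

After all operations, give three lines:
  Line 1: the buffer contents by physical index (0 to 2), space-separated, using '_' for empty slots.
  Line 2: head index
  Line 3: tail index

write(96): buf=[96 _ _], head=0, tail=1, size=1
write(49): buf=[96 49 _], head=0, tail=2, size=2
write(49): buf=[96 49 49], head=0, tail=0, size=3
read(): buf=[_ 49 49], head=1, tail=0, size=2
write(14): buf=[14 49 49], head=1, tail=1, size=3
read(): buf=[14 _ 49], head=2, tail=1, size=2
read(): buf=[14 _ _], head=0, tail=1, size=1
read(): buf=[_ _ _], head=1, tail=1, size=0
write(92): buf=[_ 92 _], head=1, tail=2, size=1

Answer: _ 92 _
1
2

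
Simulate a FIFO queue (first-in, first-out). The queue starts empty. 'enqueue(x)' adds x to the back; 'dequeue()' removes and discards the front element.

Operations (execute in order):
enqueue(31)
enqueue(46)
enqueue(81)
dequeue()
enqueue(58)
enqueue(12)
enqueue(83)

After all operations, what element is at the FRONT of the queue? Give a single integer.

Answer: 46

Derivation:
enqueue(31): queue = [31]
enqueue(46): queue = [31, 46]
enqueue(81): queue = [31, 46, 81]
dequeue(): queue = [46, 81]
enqueue(58): queue = [46, 81, 58]
enqueue(12): queue = [46, 81, 58, 12]
enqueue(83): queue = [46, 81, 58, 12, 83]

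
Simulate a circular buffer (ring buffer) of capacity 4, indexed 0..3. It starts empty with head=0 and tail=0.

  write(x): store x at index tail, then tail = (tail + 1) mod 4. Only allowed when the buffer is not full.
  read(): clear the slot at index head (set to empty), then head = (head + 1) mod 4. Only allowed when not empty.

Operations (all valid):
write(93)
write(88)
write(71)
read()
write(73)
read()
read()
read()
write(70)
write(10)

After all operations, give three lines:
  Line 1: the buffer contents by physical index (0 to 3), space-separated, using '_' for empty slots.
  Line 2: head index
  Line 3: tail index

write(93): buf=[93 _ _ _], head=0, tail=1, size=1
write(88): buf=[93 88 _ _], head=0, tail=2, size=2
write(71): buf=[93 88 71 _], head=0, tail=3, size=3
read(): buf=[_ 88 71 _], head=1, tail=3, size=2
write(73): buf=[_ 88 71 73], head=1, tail=0, size=3
read(): buf=[_ _ 71 73], head=2, tail=0, size=2
read(): buf=[_ _ _ 73], head=3, tail=0, size=1
read(): buf=[_ _ _ _], head=0, tail=0, size=0
write(70): buf=[70 _ _ _], head=0, tail=1, size=1
write(10): buf=[70 10 _ _], head=0, tail=2, size=2

Answer: 70 10 _ _
0
2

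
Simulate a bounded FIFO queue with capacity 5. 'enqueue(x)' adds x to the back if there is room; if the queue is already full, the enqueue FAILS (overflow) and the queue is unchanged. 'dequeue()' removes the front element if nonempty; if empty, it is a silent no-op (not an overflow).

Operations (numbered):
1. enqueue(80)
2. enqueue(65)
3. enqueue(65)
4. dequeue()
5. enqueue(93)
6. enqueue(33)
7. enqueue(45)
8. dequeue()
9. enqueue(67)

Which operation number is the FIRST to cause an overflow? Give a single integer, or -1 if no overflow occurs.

Answer: -1

Derivation:
1. enqueue(80): size=1
2. enqueue(65): size=2
3. enqueue(65): size=3
4. dequeue(): size=2
5. enqueue(93): size=3
6. enqueue(33): size=4
7. enqueue(45): size=5
8. dequeue(): size=4
9. enqueue(67): size=5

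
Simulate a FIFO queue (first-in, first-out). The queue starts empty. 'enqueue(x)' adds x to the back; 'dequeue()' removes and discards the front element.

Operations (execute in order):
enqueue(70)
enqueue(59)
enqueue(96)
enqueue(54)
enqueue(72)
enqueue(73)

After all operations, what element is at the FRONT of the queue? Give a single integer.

Answer: 70

Derivation:
enqueue(70): queue = [70]
enqueue(59): queue = [70, 59]
enqueue(96): queue = [70, 59, 96]
enqueue(54): queue = [70, 59, 96, 54]
enqueue(72): queue = [70, 59, 96, 54, 72]
enqueue(73): queue = [70, 59, 96, 54, 72, 73]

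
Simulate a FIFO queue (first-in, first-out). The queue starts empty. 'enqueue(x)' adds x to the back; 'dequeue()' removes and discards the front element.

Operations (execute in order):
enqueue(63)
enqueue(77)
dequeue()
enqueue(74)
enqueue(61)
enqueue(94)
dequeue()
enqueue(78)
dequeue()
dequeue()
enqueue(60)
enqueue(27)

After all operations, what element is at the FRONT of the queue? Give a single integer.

enqueue(63): queue = [63]
enqueue(77): queue = [63, 77]
dequeue(): queue = [77]
enqueue(74): queue = [77, 74]
enqueue(61): queue = [77, 74, 61]
enqueue(94): queue = [77, 74, 61, 94]
dequeue(): queue = [74, 61, 94]
enqueue(78): queue = [74, 61, 94, 78]
dequeue(): queue = [61, 94, 78]
dequeue(): queue = [94, 78]
enqueue(60): queue = [94, 78, 60]
enqueue(27): queue = [94, 78, 60, 27]

Answer: 94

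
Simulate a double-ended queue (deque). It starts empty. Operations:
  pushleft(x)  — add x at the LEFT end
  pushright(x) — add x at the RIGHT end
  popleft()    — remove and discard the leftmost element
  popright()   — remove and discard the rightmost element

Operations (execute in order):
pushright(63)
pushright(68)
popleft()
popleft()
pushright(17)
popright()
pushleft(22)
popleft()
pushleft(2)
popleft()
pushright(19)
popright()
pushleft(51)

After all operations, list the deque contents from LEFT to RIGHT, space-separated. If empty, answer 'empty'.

Answer: 51

Derivation:
pushright(63): [63]
pushright(68): [63, 68]
popleft(): [68]
popleft(): []
pushright(17): [17]
popright(): []
pushleft(22): [22]
popleft(): []
pushleft(2): [2]
popleft(): []
pushright(19): [19]
popright(): []
pushleft(51): [51]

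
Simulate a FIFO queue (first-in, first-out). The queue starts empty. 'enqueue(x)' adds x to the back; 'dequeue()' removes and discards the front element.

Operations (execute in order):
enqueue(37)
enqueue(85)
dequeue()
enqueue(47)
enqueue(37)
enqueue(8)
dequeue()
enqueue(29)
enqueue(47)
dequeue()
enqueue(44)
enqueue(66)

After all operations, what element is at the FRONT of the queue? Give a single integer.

enqueue(37): queue = [37]
enqueue(85): queue = [37, 85]
dequeue(): queue = [85]
enqueue(47): queue = [85, 47]
enqueue(37): queue = [85, 47, 37]
enqueue(8): queue = [85, 47, 37, 8]
dequeue(): queue = [47, 37, 8]
enqueue(29): queue = [47, 37, 8, 29]
enqueue(47): queue = [47, 37, 8, 29, 47]
dequeue(): queue = [37, 8, 29, 47]
enqueue(44): queue = [37, 8, 29, 47, 44]
enqueue(66): queue = [37, 8, 29, 47, 44, 66]

Answer: 37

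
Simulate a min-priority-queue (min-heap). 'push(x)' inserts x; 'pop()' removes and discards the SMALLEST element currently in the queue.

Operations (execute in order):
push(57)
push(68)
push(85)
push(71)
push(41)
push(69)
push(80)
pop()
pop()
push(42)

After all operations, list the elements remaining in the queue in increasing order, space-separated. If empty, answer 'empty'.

push(57): heap contents = [57]
push(68): heap contents = [57, 68]
push(85): heap contents = [57, 68, 85]
push(71): heap contents = [57, 68, 71, 85]
push(41): heap contents = [41, 57, 68, 71, 85]
push(69): heap contents = [41, 57, 68, 69, 71, 85]
push(80): heap contents = [41, 57, 68, 69, 71, 80, 85]
pop() → 41: heap contents = [57, 68, 69, 71, 80, 85]
pop() → 57: heap contents = [68, 69, 71, 80, 85]
push(42): heap contents = [42, 68, 69, 71, 80, 85]

Answer: 42 68 69 71 80 85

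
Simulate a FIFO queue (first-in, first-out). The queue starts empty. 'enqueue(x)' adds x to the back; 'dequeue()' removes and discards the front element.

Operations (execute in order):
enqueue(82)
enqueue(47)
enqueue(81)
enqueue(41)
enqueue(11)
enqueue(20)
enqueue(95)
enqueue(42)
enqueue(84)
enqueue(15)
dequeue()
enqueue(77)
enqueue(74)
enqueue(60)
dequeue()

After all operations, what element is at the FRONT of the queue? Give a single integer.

Answer: 81

Derivation:
enqueue(82): queue = [82]
enqueue(47): queue = [82, 47]
enqueue(81): queue = [82, 47, 81]
enqueue(41): queue = [82, 47, 81, 41]
enqueue(11): queue = [82, 47, 81, 41, 11]
enqueue(20): queue = [82, 47, 81, 41, 11, 20]
enqueue(95): queue = [82, 47, 81, 41, 11, 20, 95]
enqueue(42): queue = [82, 47, 81, 41, 11, 20, 95, 42]
enqueue(84): queue = [82, 47, 81, 41, 11, 20, 95, 42, 84]
enqueue(15): queue = [82, 47, 81, 41, 11, 20, 95, 42, 84, 15]
dequeue(): queue = [47, 81, 41, 11, 20, 95, 42, 84, 15]
enqueue(77): queue = [47, 81, 41, 11, 20, 95, 42, 84, 15, 77]
enqueue(74): queue = [47, 81, 41, 11, 20, 95, 42, 84, 15, 77, 74]
enqueue(60): queue = [47, 81, 41, 11, 20, 95, 42, 84, 15, 77, 74, 60]
dequeue(): queue = [81, 41, 11, 20, 95, 42, 84, 15, 77, 74, 60]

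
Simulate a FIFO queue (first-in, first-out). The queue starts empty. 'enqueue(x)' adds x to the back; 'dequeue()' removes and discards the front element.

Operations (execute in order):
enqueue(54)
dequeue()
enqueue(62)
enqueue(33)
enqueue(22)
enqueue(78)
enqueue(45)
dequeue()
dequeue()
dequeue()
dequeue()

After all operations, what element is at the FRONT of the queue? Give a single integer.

Answer: 45

Derivation:
enqueue(54): queue = [54]
dequeue(): queue = []
enqueue(62): queue = [62]
enqueue(33): queue = [62, 33]
enqueue(22): queue = [62, 33, 22]
enqueue(78): queue = [62, 33, 22, 78]
enqueue(45): queue = [62, 33, 22, 78, 45]
dequeue(): queue = [33, 22, 78, 45]
dequeue(): queue = [22, 78, 45]
dequeue(): queue = [78, 45]
dequeue(): queue = [45]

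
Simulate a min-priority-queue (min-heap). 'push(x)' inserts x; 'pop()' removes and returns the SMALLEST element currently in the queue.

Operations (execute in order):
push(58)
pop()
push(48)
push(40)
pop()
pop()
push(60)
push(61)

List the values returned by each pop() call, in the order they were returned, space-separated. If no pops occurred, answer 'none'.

push(58): heap contents = [58]
pop() → 58: heap contents = []
push(48): heap contents = [48]
push(40): heap contents = [40, 48]
pop() → 40: heap contents = [48]
pop() → 48: heap contents = []
push(60): heap contents = [60]
push(61): heap contents = [60, 61]

Answer: 58 40 48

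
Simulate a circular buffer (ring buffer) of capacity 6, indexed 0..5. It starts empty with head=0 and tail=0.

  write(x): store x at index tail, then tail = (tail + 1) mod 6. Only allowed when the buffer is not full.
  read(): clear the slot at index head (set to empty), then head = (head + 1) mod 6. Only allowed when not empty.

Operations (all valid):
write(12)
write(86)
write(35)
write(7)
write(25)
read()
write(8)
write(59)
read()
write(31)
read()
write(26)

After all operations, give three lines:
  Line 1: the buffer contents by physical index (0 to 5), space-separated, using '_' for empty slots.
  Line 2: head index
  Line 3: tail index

Answer: 59 31 26 7 25 8
3
3

Derivation:
write(12): buf=[12 _ _ _ _ _], head=0, tail=1, size=1
write(86): buf=[12 86 _ _ _ _], head=0, tail=2, size=2
write(35): buf=[12 86 35 _ _ _], head=0, tail=3, size=3
write(7): buf=[12 86 35 7 _ _], head=0, tail=4, size=4
write(25): buf=[12 86 35 7 25 _], head=0, tail=5, size=5
read(): buf=[_ 86 35 7 25 _], head=1, tail=5, size=4
write(8): buf=[_ 86 35 7 25 8], head=1, tail=0, size=5
write(59): buf=[59 86 35 7 25 8], head=1, tail=1, size=6
read(): buf=[59 _ 35 7 25 8], head=2, tail=1, size=5
write(31): buf=[59 31 35 7 25 8], head=2, tail=2, size=6
read(): buf=[59 31 _ 7 25 8], head=3, tail=2, size=5
write(26): buf=[59 31 26 7 25 8], head=3, tail=3, size=6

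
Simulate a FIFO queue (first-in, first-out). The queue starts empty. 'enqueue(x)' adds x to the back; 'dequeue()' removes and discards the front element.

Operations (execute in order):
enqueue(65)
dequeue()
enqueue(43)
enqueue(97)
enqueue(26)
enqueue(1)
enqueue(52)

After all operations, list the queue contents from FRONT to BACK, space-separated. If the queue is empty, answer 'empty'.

Answer: 43 97 26 1 52

Derivation:
enqueue(65): [65]
dequeue(): []
enqueue(43): [43]
enqueue(97): [43, 97]
enqueue(26): [43, 97, 26]
enqueue(1): [43, 97, 26, 1]
enqueue(52): [43, 97, 26, 1, 52]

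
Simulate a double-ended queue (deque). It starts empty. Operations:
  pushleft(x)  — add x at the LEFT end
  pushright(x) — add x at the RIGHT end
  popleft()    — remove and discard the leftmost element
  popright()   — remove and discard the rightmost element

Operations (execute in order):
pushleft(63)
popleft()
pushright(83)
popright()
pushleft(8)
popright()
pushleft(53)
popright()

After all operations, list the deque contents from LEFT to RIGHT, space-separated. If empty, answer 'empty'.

Answer: empty

Derivation:
pushleft(63): [63]
popleft(): []
pushright(83): [83]
popright(): []
pushleft(8): [8]
popright(): []
pushleft(53): [53]
popright(): []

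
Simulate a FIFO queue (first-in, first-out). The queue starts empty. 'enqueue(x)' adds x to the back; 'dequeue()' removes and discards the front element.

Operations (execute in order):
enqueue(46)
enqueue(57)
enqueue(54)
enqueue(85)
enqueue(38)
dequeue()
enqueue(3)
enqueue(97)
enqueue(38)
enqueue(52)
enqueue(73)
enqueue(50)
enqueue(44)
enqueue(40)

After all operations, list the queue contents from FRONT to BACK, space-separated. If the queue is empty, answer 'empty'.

enqueue(46): [46]
enqueue(57): [46, 57]
enqueue(54): [46, 57, 54]
enqueue(85): [46, 57, 54, 85]
enqueue(38): [46, 57, 54, 85, 38]
dequeue(): [57, 54, 85, 38]
enqueue(3): [57, 54, 85, 38, 3]
enqueue(97): [57, 54, 85, 38, 3, 97]
enqueue(38): [57, 54, 85, 38, 3, 97, 38]
enqueue(52): [57, 54, 85, 38, 3, 97, 38, 52]
enqueue(73): [57, 54, 85, 38, 3, 97, 38, 52, 73]
enqueue(50): [57, 54, 85, 38, 3, 97, 38, 52, 73, 50]
enqueue(44): [57, 54, 85, 38, 3, 97, 38, 52, 73, 50, 44]
enqueue(40): [57, 54, 85, 38, 3, 97, 38, 52, 73, 50, 44, 40]

Answer: 57 54 85 38 3 97 38 52 73 50 44 40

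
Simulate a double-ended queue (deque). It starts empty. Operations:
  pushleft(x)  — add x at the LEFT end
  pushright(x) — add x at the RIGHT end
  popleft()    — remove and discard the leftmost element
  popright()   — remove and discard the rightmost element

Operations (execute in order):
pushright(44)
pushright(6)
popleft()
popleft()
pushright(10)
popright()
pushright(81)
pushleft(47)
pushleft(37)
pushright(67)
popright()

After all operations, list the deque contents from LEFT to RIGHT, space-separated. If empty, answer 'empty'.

Answer: 37 47 81

Derivation:
pushright(44): [44]
pushright(6): [44, 6]
popleft(): [6]
popleft(): []
pushright(10): [10]
popright(): []
pushright(81): [81]
pushleft(47): [47, 81]
pushleft(37): [37, 47, 81]
pushright(67): [37, 47, 81, 67]
popright(): [37, 47, 81]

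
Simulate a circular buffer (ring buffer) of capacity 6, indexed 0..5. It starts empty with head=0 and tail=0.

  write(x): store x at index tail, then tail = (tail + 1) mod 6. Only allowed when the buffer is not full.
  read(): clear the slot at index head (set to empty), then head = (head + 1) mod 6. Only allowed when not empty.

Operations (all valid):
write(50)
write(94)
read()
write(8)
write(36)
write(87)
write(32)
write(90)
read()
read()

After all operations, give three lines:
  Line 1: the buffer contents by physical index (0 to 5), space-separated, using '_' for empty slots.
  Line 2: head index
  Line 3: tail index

write(50): buf=[50 _ _ _ _ _], head=0, tail=1, size=1
write(94): buf=[50 94 _ _ _ _], head=0, tail=2, size=2
read(): buf=[_ 94 _ _ _ _], head=1, tail=2, size=1
write(8): buf=[_ 94 8 _ _ _], head=1, tail=3, size=2
write(36): buf=[_ 94 8 36 _ _], head=1, tail=4, size=3
write(87): buf=[_ 94 8 36 87 _], head=1, tail=5, size=4
write(32): buf=[_ 94 8 36 87 32], head=1, tail=0, size=5
write(90): buf=[90 94 8 36 87 32], head=1, tail=1, size=6
read(): buf=[90 _ 8 36 87 32], head=2, tail=1, size=5
read(): buf=[90 _ _ 36 87 32], head=3, tail=1, size=4

Answer: 90 _ _ 36 87 32
3
1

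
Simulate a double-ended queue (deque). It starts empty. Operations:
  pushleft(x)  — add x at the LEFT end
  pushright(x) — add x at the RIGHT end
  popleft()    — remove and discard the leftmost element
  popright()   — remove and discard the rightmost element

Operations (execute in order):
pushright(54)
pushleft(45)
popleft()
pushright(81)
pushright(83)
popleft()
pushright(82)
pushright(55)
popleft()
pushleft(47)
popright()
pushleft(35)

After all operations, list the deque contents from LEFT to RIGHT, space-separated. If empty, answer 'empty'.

Answer: 35 47 83 82

Derivation:
pushright(54): [54]
pushleft(45): [45, 54]
popleft(): [54]
pushright(81): [54, 81]
pushright(83): [54, 81, 83]
popleft(): [81, 83]
pushright(82): [81, 83, 82]
pushright(55): [81, 83, 82, 55]
popleft(): [83, 82, 55]
pushleft(47): [47, 83, 82, 55]
popright(): [47, 83, 82]
pushleft(35): [35, 47, 83, 82]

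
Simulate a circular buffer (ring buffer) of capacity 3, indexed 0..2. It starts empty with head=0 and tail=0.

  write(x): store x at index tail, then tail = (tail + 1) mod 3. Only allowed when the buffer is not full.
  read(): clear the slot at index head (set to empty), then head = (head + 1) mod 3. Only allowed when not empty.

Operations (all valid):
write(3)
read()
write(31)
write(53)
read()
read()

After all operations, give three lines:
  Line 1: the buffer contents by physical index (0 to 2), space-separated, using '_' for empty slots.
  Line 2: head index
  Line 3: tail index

Answer: _ _ _
0
0

Derivation:
write(3): buf=[3 _ _], head=0, tail=1, size=1
read(): buf=[_ _ _], head=1, tail=1, size=0
write(31): buf=[_ 31 _], head=1, tail=2, size=1
write(53): buf=[_ 31 53], head=1, tail=0, size=2
read(): buf=[_ _ 53], head=2, tail=0, size=1
read(): buf=[_ _ _], head=0, tail=0, size=0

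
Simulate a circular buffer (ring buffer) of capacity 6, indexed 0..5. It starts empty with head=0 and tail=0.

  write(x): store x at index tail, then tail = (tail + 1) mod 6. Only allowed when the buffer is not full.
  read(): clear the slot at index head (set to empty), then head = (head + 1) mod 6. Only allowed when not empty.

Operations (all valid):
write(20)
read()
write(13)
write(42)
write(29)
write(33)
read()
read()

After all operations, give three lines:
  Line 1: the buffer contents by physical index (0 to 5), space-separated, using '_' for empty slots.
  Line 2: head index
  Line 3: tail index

Answer: _ _ _ 29 33 _
3
5

Derivation:
write(20): buf=[20 _ _ _ _ _], head=0, tail=1, size=1
read(): buf=[_ _ _ _ _ _], head=1, tail=1, size=0
write(13): buf=[_ 13 _ _ _ _], head=1, tail=2, size=1
write(42): buf=[_ 13 42 _ _ _], head=1, tail=3, size=2
write(29): buf=[_ 13 42 29 _ _], head=1, tail=4, size=3
write(33): buf=[_ 13 42 29 33 _], head=1, tail=5, size=4
read(): buf=[_ _ 42 29 33 _], head=2, tail=5, size=3
read(): buf=[_ _ _ 29 33 _], head=3, tail=5, size=2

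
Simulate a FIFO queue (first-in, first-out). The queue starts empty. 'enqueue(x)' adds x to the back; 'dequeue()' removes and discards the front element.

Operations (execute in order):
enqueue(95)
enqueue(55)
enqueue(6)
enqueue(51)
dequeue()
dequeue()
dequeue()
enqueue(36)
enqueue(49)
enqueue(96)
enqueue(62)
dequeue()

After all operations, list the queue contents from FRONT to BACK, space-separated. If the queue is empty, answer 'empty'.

Answer: 36 49 96 62

Derivation:
enqueue(95): [95]
enqueue(55): [95, 55]
enqueue(6): [95, 55, 6]
enqueue(51): [95, 55, 6, 51]
dequeue(): [55, 6, 51]
dequeue(): [6, 51]
dequeue(): [51]
enqueue(36): [51, 36]
enqueue(49): [51, 36, 49]
enqueue(96): [51, 36, 49, 96]
enqueue(62): [51, 36, 49, 96, 62]
dequeue(): [36, 49, 96, 62]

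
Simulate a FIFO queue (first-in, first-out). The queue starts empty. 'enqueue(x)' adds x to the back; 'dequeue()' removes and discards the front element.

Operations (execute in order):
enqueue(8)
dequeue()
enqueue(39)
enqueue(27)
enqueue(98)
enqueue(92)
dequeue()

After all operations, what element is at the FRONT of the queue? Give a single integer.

Answer: 27

Derivation:
enqueue(8): queue = [8]
dequeue(): queue = []
enqueue(39): queue = [39]
enqueue(27): queue = [39, 27]
enqueue(98): queue = [39, 27, 98]
enqueue(92): queue = [39, 27, 98, 92]
dequeue(): queue = [27, 98, 92]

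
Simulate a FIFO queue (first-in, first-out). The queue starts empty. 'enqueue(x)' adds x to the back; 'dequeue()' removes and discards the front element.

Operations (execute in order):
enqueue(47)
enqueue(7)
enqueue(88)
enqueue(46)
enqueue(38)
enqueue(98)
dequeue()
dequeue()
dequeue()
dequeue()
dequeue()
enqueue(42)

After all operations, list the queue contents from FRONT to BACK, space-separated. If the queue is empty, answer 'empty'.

Answer: 98 42

Derivation:
enqueue(47): [47]
enqueue(7): [47, 7]
enqueue(88): [47, 7, 88]
enqueue(46): [47, 7, 88, 46]
enqueue(38): [47, 7, 88, 46, 38]
enqueue(98): [47, 7, 88, 46, 38, 98]
dequeue(): [7, 88, 46, 38, 98]
dequeue(): [88, 46, 38, 98]
dequeue(): [46, 38, 98]
dequeue(): [38, 98]
dequeue(): [98]
enqueue(42): [98, 42]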